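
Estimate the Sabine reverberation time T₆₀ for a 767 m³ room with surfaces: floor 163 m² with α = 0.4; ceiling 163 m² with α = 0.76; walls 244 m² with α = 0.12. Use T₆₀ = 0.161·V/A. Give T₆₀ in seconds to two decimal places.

0.57 s

Total absorption A = 163·0.4 + 163·0.76 + 244·0.12 = 218.36 m² sabins.
T₆₀ = 0.161 × 767 / 218.36 = 0.566 s.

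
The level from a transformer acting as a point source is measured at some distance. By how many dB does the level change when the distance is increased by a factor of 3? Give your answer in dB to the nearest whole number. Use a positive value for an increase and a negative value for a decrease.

-10 dB

A point source loses 6 dB per doubling of distance; generally ΔL = −20·log₁₀(r₂/r₁).
ΔL = −20·log₁₀(3) = -9.54 dB.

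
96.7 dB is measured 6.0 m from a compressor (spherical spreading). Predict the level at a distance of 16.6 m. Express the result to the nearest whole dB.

Spherical spreading from a point source gives a 20·log₁₀(r₂/r₁) drop.
L₂ = 96.7 − 20·log₁₀(16.6/6.0) = 96.7 − 8.839 = 87.86 dB.

88 dB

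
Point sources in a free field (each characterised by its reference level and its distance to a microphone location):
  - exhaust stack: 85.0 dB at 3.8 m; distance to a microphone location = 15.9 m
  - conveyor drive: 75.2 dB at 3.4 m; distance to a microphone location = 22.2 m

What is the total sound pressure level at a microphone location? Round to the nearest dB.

First find each source's level at the receiver (point-source: −20·log₁₀(r/r_ref)), then combine on an intensity basis.
exhaust stack: 85.0 − 20·log₁₀(15.9/3.8) = 85.0 − 12.43 = 72.57 dB.
conveyor drive: 75.2 − 20·log₁₀(22.2/3.4) = 75.2 − 16.30 = 58.90 dB.
Σ 10^(L/10) = 1.884e+07 → L_total = 10·log₁₀(1.884e+07) = 72.75 dB.

73 dB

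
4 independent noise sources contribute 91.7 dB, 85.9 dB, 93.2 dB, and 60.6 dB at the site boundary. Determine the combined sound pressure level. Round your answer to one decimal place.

96.0 dB

Incoherent sources combine by intensity addition: L_total = 10·log₁₀(Σ 10^(L_i/10)).
Σ 10^(L/10) = 10^(91.7/10) + 10^(85.9/10) + 10^(93.2/10) + 10^(60.6/10) = 3.959e+09.
L_total = 10·log₁₀(3.959e+09) = 95.98 dB.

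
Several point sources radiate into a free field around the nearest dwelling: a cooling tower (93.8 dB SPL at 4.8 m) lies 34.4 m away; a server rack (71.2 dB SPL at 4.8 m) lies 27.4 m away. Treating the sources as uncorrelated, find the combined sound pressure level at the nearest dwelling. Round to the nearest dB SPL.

Propagate each source to the receiver with L = L_ref − 20·log₁₀(r/r_ref), then add intensities.
cooling tower: 93.8 − 20·log₁₀(34.4/4.8) = 93.8 − 17.11 = 76.69 dB SPL.
server rack: 71.2 − 20·log₁₀(27.4/4.8) = 71.2 − 15.13 = 56.07 dB SPL.
Σ 10^(L/10) = 4.711e+07 → L_total = 10·log₁₀(4.711e+07) = 76.73 dB SPL.

77 dB SPL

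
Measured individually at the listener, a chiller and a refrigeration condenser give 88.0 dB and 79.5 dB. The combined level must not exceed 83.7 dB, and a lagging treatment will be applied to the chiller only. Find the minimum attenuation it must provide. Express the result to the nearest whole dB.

6 dB

Fixed contribution from the other source: Σ 10^(L/10) = 10^(79.5/10) = 8.913e+07 (79.50 dB).
To meet 83.7 dB overall, the treated chiller may contribute at most 10^(83.7/10) − 8.913e+07 = 1.453e+08, i.e. 81.62 dB.
Required insertion loss = 88.0 − 81.62 = 6.38 dB.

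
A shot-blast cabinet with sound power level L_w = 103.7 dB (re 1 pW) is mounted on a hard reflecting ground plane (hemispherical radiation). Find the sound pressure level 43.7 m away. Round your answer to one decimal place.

The power spreads over a hemisphere of area 2π·r², so L_p = L_w − 10·log₁₀(2π·r²).
2π·r² = 1.2e+04 m², 10·log₁₀ of that is 40.791 dB.
L_p = 103.7 − 40.791 = 62.91 dB.

62.9 dB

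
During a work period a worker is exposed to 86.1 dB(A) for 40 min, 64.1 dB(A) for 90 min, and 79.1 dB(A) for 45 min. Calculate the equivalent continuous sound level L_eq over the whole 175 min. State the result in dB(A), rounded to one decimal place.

80.6 dB(A)

L_eq = 10·log₁₀[(1/T)·Σ tᵢ·10^(Lᵢ/10)] with T = 175 min.
Σ tᵢ·10^(Lᵢ/10) = 40·10^(86.1/10) + 90·10^(64.1/10) + 45·10^(79.1/10) = 2.018e+10.
L_eq = 10·log₁₀(2.018e+10/175) = 80.62 dB(A).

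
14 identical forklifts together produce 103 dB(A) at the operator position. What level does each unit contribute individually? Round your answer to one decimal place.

91.5 dB(A)

For N identical incoherent sources L_total = L₁ + 10·log₁₀ N, so L₁ = 103 − 10·log₁₀(14) = 103 − 11.461.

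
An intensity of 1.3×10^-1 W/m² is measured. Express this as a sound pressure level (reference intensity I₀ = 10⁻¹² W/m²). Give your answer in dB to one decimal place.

111.1 dB

L = 10·log₁₀(I/I₀) = 10·log₁₀(1.3×10^-1/10⁻¹²) = 10·log₁₀(1.3×10^11).
L = 10·(0.1139 + 11) = 111.14 dB.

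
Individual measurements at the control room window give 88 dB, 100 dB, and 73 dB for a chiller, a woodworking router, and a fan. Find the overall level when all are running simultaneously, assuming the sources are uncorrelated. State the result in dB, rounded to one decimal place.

For uncorrelated sources the intensities add, so convert each level to linear form, sum, and take 10·log₁₀ of the total.
Σ 10^(L/10) = 10^(88/10) + 10^(100/10) + 10^(73/10) = 1.065e+10.
L_total = 10·log₁₀(1.065e+10) = 100.27 dB.

100.3 dB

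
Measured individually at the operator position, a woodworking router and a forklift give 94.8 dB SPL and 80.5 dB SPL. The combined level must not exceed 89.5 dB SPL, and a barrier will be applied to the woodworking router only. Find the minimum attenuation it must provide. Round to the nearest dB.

6 dB

Everything except the woodworking router sums to 10^(80.5/10) = 1.122e+08 in linear terms, 80.50 dB SPL.
The limit corresponds to 10^(89.5/10) = 8.913e+08; subtracting the fixed part leaves 7.790e+08 for the woodworking router, i.e. 88.92 dB SPL.
So the woodworking router must be reduced from 94.8 to 88.92 dB SPL: IL = 5.88 dB.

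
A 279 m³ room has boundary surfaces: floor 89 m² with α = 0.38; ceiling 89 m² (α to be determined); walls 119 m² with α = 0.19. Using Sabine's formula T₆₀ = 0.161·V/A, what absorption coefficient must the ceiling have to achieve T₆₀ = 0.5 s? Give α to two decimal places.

0.38

From T₆₀ = 0.161·V/A, the target T₆₀ = 0.5 s needs A = 0.161·279/0.5 = 89.84 m².
Absorption from the other surfaces = 89·0.38 + 119·0.19 = 56.43 m², so the ceiling must supply 33.41 m² over 89 m².
α = 33.41/89 = 0.375.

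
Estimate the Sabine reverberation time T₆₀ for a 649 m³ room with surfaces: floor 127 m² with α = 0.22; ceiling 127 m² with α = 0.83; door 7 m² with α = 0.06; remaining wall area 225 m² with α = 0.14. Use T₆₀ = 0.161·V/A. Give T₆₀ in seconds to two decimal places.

Summing Sᵢαᵢ: 127·0.22 + 127·0.83 + 7·0.06 + 225·0.14 = 165.27 m².
T₆₀ = 0.161 × 649 / 165.27 = 0.632 s.

0.63 s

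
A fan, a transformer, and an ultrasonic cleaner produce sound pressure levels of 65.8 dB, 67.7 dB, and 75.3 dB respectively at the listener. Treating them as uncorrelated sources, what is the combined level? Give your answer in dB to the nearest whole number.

For uncorrelated sources the intensities add, so convert each level to linear form, sum, and take 10·log₁₀ of the total.
Σ 10^(L/10) = 10^(65.8/10) + 10^(67.7/10) + 10^(75.3/10) = 4.357e+07.
L_total = 10·log₁₀(4.357e+07) = 76.39 dB.

76 dB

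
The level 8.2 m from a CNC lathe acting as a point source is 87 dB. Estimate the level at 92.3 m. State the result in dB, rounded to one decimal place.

Point-source attenuation: ΔL = 20·log₁₀(r₂/r₁) = 20·log₁₀(92.3/8.2) = 21.028 dB.
L₂ = 87 − 20·log₁₀(92.3/8.2) = 87 − 21.028 = 65.97 dB.

66.0 dB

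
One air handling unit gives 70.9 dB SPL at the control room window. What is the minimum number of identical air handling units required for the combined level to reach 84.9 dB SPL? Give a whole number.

26

The shortfall is 84.9 − 70.9 = 14.0 dB, and N units add 10·log₁₀ N, so need 10·log₁₀ N ≥ 14.0.
N ≥ 10^(14.0/10) = 25.119, so N = 26.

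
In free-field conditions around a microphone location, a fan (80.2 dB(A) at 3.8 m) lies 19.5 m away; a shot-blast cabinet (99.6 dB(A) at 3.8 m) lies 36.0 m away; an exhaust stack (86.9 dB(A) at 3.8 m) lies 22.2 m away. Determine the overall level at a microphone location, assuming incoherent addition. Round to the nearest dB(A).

Propagate each source to the receiver with L = L_ref − 20·log₁₀(r/r_ref), then add intensities.
fan: 80.2 − 20·log₁₀(19.5/3.8) = 80.2 − 14.21 = 65.99 dB(A).
shot-blast cabinet: 99.6 − 20·log₁₀(36.0/3.8) = 99.6 − 19.53 = 80.07 dB(A).
exhaust stack: 86.9 − 20·log₁₀(22.2/3.8) = 86.9 − 15.33 = 71.57 dB(A).
Σ 10^(L/10) = 1.199e+08 → L_total = 10·log₁₀(1.199e+08) = 80.79 dB(A).

81 dB(A)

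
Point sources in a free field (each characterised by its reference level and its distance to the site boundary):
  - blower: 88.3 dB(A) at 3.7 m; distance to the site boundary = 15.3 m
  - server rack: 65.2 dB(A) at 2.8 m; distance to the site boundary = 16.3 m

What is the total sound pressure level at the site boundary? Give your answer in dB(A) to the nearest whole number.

76 dB(A)

Apply inverse-square spreading to bring every level to the receiver, then sum 10^(L/10).
blower: 88.3 − 20·log₁₀(15.3/3.7) = 88.3 − 12.33 = 75.97 dB(A).
server rack: 65.2 − 20·log₁₀(16.3/2.8) = 65.2 − 15.30 = 49.90 dB(A).
Σ 10^(L/10) = 3.964e+07 → L_total = 10·log₁₀(3.964e+07) = 75.98 dB(A).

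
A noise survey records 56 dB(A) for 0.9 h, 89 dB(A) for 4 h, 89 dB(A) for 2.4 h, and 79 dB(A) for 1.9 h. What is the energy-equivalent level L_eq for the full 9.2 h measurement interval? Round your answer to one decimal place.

The energy average is taken in the linear domain: L_eq = 10·log₁₀[(Σ tᵢ·10^(Lᵢ/10))/T], T = 9.2 h.
Σ tᵢ·10^(Lᵢ/10) = 0.9·10^(56/10) + 4·10^(89/10) + 2.4·10^(89/10) + 1.9·10^(79/10) = 5.235e+09.
L_eq = 10·log₁₀(5.235e+09/9.2) = 87.55 dB(A).

87.6 dB(A)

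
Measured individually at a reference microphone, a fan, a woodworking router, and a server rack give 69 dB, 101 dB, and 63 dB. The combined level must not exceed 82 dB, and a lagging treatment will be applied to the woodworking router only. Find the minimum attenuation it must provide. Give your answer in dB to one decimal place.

19.3 dB

The untreated sources together contribute 10^(69/10) + 10^(63/10) = 9.939e+06, i.e. 69.97 dB.
The limit corresponds to 10^(82/10) = 1.585e+08; subtracting the fixed part leaves 1.486e+08 for the woodworking router, i.e. 81.72 dB.
So the woodworking router must be reduced from 101 to 81.72 dB: IL = 19.28 dB.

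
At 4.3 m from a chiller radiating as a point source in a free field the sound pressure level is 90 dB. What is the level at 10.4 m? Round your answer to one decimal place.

Point-source attenuation: ΔL = 20·log₁₀(r₂/r₁) = 20·log₁₀(10.4/4.3) = 7.671 dB.
L₂ = 90 − 20·log₁₀(10.4/4.3) = 90 − 7.671 = 82.33 dB.

82.3 dB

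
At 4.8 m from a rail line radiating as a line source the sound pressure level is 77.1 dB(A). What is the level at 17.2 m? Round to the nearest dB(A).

Line-source attenuation: ΔL = 10·log₁₀(r₂/r₁) = 10·log₁₀(17.2/4.8) = 5.543 dB.
L₂ = 77.1 − 10·log₁₀(17.2/4.8) = 77.1 − 5.543 = 71.56 dB(A).

72 dB(A)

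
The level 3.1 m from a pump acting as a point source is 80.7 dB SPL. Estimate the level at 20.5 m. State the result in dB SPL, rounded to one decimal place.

For a point source, L₂ = L₁ − 20·log₁₀(r₂/r₁).
L₂ = 80.7 − 20·log₁₀(20.5/3.1) = 80.7 − 16.408 = 64.29 dB SPL.

64.3 dB SPL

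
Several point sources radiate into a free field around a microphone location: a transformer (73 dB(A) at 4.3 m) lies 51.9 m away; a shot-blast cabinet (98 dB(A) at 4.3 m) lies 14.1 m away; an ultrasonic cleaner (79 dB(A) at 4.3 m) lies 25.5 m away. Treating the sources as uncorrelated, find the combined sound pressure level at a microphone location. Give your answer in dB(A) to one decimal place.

87.7 dB(A)

First find each source's level at the receiver (point-source: −20·log₁₀(r/r_ref)), then combine on an intensity basis.
transformer: 73 − 20·log₁₀(51.9/4.3) = 73 − 21.63 = 51.37 dB(A).
shot-blast cabinet: 98 − 20·log₁₀(14.1/4.3) = 98 − 10.32 = 87.68 dB(A).
ultrasonic cleaner: 79 − 20·log₁₀(25.5/4.3) = 79 − 15.46 = 63.54 dB(A).
Σ 10^(L/10) = 5.892e+08 → L_total = 10·log₁₀(5.892e+08) = 87.70 dB(A).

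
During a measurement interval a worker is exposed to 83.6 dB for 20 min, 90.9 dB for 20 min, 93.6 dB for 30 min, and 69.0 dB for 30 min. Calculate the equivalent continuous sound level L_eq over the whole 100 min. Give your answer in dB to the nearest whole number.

90 dB

L_eq = 10·log₁₀[(1/T)·Σ tᵢ·10^(Lᵢ/10)] with T = 100 min.
Σ tᵢ·10^(Lᵢ/10) = 20·10^(83.6/10) + 20·10^(90.9/10) + 30·10^(93.6/10) + 30·10^(69.0/10) = 9.815e+10.
L_eq = 10·log₁₀(9.815e+10/100) = 89.92 dB.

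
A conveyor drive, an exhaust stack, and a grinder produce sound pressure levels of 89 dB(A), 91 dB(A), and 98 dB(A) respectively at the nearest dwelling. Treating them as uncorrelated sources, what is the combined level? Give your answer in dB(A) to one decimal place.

99.2 dB(A)

For uncorrelated sources the intensities add, so convert each level to linear form, sum, and take 10·log₁₀ of the total.
Σ 10^(L/10) = 10^(89/10) + 10^(91/10) + 10^(98/10) = 8.363e+09.
L_total = 10·log₁₀(8.363e+09) = 99.22 dB(A).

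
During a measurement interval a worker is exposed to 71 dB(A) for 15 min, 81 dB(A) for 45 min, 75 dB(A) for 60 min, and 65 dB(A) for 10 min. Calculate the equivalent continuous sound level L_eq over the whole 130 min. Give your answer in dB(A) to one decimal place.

77.8 dB(A)

L_eq = 10·log₁₀[(1/T)·Σ tᵢ·10^(Lᵢ/10)] with T = 130 min.
Σ tᵢ·10^(Lᵢ/10) = 15·10^(71/10) + 45·10^(81/10) + 60·10^(75/10) + 10·10^(65/10) = 7.783e+09.
L_eq = 10·log₁₀(7.783e+09/130) = 77.77 dB(A).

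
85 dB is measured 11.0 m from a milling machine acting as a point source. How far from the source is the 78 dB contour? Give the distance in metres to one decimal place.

24.6 m

For a point source L₁ − L₂ = 20·log₁₀(r₂/r₁), so r₂ = r₁·10^((L₁−L₂)/20).
r₂ = 11.0·10^((85−78)/20) = 11.0·10^(7.0/20) = 24.63 m.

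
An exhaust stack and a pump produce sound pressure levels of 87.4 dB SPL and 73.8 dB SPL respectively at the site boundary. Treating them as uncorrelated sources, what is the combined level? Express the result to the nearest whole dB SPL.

88 dB SPL

For uncorrelated sources the intensities add, so convert each level to linear form, sum, and take 10·log₁₀ of the total.
Σ 10^(L/10) = 10^(87.4/10) + 10^(73.8/10) = 5.735e+08.
L_total = 10·log₁₀(5.735e+08) = 87.59 dB SPL.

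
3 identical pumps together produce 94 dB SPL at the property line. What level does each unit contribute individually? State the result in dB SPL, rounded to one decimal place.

For N identical incoherent sources L_total = L₁ + 10·log₁₀ N, so L₁ = 94 − 10·log₁₀(3) = 94 − 4.771.

89.2 dB SPL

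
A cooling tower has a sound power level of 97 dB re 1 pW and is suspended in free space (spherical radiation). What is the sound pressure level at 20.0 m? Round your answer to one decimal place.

L_p = L_w − 10·log₁₀(4π·r²) with r = 20.0 m.
4π·r² = 5027 m², 10·log₁₀ of that is 37.013 dB.
L_p = 97 − 37.013 = 59.99 dB.

60.0 dB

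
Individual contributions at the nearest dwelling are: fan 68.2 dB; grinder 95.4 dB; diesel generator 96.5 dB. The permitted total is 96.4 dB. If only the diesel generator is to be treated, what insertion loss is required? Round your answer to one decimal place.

The untreated sources together contribute 10^(68.2/10) + 10^(95.4/10) = 3.474e+09, i.e. 95.41 dB.
To meet 96.4 dB overall, the treated diesel generator may contribute at most 10^(96.4/10) − 3.474e+09 = 8.912e+08, i.e. 89.50 dB.
So the diesel generator must be reduced from 96.5 to 89.50 dB: IL = 7.00 dB.

7.0 dB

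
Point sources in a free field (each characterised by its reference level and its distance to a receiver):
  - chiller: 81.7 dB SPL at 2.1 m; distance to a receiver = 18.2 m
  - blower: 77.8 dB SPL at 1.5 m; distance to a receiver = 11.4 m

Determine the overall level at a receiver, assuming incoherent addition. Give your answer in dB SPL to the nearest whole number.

Propagate each source to the receiver with L = L_ref − 20·log₁₀(r/r_ref), then add intensities.
chiller: 81.7 − 20·log₁₀(18.2/2.1) = 81.7 − 18.76 = 62.94 dB SPL.
blower: 77.8 − 20·log₁₀(11.4/1.5) = 77.8 − 17.62 = 60.18 dB SPL.
Σ 10^(L/10) = 3.012e+06 → L_total = 10·log₁₀(3.012e+06) = 64.79 dB SPL.

65 dB SPL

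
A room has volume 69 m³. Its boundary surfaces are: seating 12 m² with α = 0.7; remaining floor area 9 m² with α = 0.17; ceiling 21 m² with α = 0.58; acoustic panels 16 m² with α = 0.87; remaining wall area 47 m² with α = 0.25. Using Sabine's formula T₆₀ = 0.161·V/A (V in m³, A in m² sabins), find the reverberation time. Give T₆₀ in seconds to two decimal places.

0.23 s

A = Σ Sᵢαᵢ = 12·0.7 + 9·0.17 + 21·0.58 + 16·0.87 + 47·0.25 = 47.78 m².
T₆₀ = 0.161 × 69 / 47.78 = 0.233 s.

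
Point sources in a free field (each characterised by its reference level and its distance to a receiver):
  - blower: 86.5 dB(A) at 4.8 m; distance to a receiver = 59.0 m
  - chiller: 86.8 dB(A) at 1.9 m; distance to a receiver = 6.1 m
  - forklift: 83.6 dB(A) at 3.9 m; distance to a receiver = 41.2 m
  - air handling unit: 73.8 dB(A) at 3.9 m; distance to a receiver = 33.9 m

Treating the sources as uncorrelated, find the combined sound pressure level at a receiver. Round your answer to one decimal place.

77.1 dB(A)

First find each source's level at the receiver (point-source: −20·log₁₀(r/r_ref)), then combine on an intensity basis.
blower: 86.5 − 20·log₁₀(59.0/4.8) = 86.5 − 21.79 = 64.71 dB(A).
chiller: 86.8 − 20·log₁₀(6.1/1.9) = 86.8 − 10.13 = 76.67 dB(A).
forklift: 83.6 − 20·log₁₀(41.2/3.9) = 83.6 − 20.48 = 63.12 dB(A).
air handling unit: 73.8 − 20·log₁₀(33.9/3.9) = 73.8 − 18.78 = 55.02 dB(A).
Σ 10^(L/10) = 5.176e+07 → L_total = 10·log₁₀(5.176e+07) = 77.14 dB(A).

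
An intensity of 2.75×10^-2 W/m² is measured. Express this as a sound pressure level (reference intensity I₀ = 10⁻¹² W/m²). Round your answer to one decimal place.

104.4 dB

I/I₀ = 2.75×10^-2/10⁻¹² = 2.75×10^10, and L = 10·log₁₀(I/I₀).
L = 10·(0.4393 + 10) = 104.39 dB.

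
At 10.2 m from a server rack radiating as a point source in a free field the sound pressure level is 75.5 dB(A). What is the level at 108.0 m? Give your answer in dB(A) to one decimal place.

For a point source, L₂ = L₁ − 20·log₁₀(r₂/r₁).
L₂ = 75.5 − 20·log₁₀(108.0/10.2) = 75.5 − 20.496 = 55.00 dB(A).

55.0 dB(A)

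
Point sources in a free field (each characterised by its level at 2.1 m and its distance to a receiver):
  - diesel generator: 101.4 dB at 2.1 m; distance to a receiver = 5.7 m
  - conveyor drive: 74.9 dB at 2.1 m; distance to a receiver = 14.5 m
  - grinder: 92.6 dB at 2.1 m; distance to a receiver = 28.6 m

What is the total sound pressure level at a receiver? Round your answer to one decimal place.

Propagate each source to the receiver with L = L_ref − 20·log₁₀(r/r_ref), then add intensities.
diesel generator: 101.4 − 20·log₁₀(5.7/2.1) = 101.4 − 8.67 = 92.73 dB.
conveyor drive: 74.9 − 20·log₁₀(14.5/2.1) = 74.9 − 16.78 = 58.12 dB.
grinder: 92.6 − 20·log₁₀(28.6/2.1) = 92.6 − 22.68 = 69.92 dB.
Σ 10^(L/10) = 1.884e+09 → L_total = 10·log₁₀(1.884e+09) = 92.75 dB.

92.8 dB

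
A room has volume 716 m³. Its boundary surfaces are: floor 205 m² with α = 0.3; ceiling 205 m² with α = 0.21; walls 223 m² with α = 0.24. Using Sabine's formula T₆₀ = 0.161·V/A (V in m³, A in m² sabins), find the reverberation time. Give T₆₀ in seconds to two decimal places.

A = Σ Sᵢαᵢ = 205·0.3 + 205·0.21 + 223·0.24 = 158.07 m².
T₆₀ = 0.161 × 716 / 158.07 = 0.729 s.

0.73 s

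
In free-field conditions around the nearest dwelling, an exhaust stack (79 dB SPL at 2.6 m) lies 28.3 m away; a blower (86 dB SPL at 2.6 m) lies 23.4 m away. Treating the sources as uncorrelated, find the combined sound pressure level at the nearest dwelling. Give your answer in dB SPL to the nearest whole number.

67 dB SPL

Propagate each source to the receiver with L = L_ref − 20·log₁₀(r/r_ref), then add intensities.
exhaust stack: 79 − 20·log₁₀(28.3/2.6) = 79 − 20.74 = 58.26 dB SPL.
blower: 86 − 20·log₁₀(23.4/2.6) = 86 − 19.08 = 66.92 dB SPL.
Σ 10^(L/10) = 5.585e+06 → L_total = 10·log₁₀(5.585e+06) = 67.47 dB SPL.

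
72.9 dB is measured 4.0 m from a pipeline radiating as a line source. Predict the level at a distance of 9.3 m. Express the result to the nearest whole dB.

Line-source attenuation: ΔL = 10·log₁₀(r₂/r₁) = 10·log₁₀(9.3/4.0) = 3.664 dB.
L₂ = 72.9 − 10·log₁₀(9.3/4.0) = 72.9 − 3.664 = 69.24 dB.

69 dB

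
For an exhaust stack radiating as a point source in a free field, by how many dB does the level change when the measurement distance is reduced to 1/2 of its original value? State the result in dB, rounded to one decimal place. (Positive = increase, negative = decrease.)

+6.0 dB

Point-source spreading: ΔL = −20·log₁₀(r₂/r₁).
ΔL = −20·log₁₀(0.5) = +6.02 dB.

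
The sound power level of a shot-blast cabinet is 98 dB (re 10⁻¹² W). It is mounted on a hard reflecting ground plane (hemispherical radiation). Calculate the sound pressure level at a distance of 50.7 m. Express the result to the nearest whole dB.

Free-field hemispherical radiation: L_p = L_w − 10·log₁₀(2π·r²), r = 50.7 m.
2π·r² = 1.615e+04 m², 10·log₁₀ of that is 42.082 dB.
L_p = 98 − 42.082 = 55.92 dB.

56 dB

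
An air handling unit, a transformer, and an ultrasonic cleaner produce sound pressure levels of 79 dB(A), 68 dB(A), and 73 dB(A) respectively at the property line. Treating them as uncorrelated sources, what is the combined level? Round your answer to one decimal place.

80.2 dB(A)

Incoherent sources combine by intensity addition: L_total = 10·log₁₀(Σ 10^(L_i/10)).
Σ 10^(L/10) = 10^(79/10) + 10^(68/10) + 10^(73/10) = 1.057e+08.
L_total = 10·log₁₀(1.057e+08) = 80.24 dB(A).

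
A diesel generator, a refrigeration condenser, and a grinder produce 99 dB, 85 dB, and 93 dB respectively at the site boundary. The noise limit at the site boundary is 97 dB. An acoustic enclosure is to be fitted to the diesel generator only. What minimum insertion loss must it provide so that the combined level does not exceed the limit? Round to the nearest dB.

Fixed contribution from the other sources: Σ 10^(L/10) = 10^(85/10) + 10^(93/10) = 2.311e+09 (93.64 dB).
To meet 97 dB overall, the treated diesel generator may contribute at most 10^(97/10) − 2.311e+09 = 2.700e+09, i.e. 94.31 dB.
So the diesel generator must be reduced from 99 to 94.31 dB: IL = 4.69 dB.

5 dB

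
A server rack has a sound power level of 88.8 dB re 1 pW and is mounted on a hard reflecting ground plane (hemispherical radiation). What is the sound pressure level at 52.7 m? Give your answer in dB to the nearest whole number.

46 dB

L_p = L_w − 10·log₁₀(2π·r²) with r = 52.7 m.
2π·r² = 1.745e+04 m², 10·log₁₀ of that is 42.418 dB.
L_p = 88.8 − 42.418 = 46.38 dB.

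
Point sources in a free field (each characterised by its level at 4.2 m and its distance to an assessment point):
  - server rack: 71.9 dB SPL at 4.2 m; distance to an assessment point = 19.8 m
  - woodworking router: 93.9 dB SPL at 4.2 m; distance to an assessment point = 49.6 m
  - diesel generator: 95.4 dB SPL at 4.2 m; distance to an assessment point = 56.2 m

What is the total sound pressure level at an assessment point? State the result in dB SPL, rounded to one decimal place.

First find each source's level at the receiver (point-source: −20·log₁₀(r/r_ref)), then combine on an intensity basis.
server rack: 71.9 − 20·log₁₀(19.8/4.2) = 71.9 − 13.47 = 58.43 dB SPL.
woodworking router: 93.9 − 20·log₁₀(49.6/4.2) = 93.9 − 21.44 = 72.46 dB SPL.
diesel generator: 95.4 − 20·log₁₀(56.2/4.2) = 95.4 − 22.53 = 72.87 dB SPL.
Σ 10^(L/10) = 3.766e+07 → L_total = 10·log₁₀(3.766e+07) = 75.76 dB SPL.

75.8 dB SPL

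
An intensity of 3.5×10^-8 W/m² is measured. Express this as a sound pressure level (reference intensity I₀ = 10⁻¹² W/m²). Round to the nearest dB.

45 dB

Dividing by I₀ shifts the exponent by 12: I/I₀ = 3.5×10^4.
L = 10·(0.5441 + 4) = 45.44 dB.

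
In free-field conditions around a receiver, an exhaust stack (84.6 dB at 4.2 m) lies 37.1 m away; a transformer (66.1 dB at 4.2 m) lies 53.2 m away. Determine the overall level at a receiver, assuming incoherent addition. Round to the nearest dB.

66 dB

First find each source's level at the receiver (point-source: −20·log₁₀(r/r_ref)), then combine on an intensity basis.
exhaust stack: 84.6 − 20·log₁₀(37.1/4.2) = 84.6 − 18.92 = 65.68 dB.
transformer: 66.1 − 20·log₁₀(53.2/4.2) = 66.1 − 22.05 = 44.05 dB.
Σ 10^(L/10) = 3.722e+06 → L_total = 10·log₁₀(3.722e+06) = 65.71 dB.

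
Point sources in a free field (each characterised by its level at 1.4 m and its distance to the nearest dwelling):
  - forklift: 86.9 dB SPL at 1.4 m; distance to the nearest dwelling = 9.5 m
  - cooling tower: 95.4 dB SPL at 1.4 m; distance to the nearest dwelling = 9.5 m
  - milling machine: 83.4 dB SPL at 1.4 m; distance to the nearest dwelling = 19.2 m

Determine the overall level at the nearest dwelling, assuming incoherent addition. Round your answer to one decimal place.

Propagate each source to the receiver with L = L_ref − 20·log₁₀(r/r_ref), then add intensities.
forklift: 86.9 − 20·log₁₀(9.5/1.4) = 86.9 − 16.63 = 70.27 dB SPL.
cooling tower: 95.4 − 20·log₁₀(9.5/1.4) = 95.4 − 16.63 = 78.77 dB SPL.
milling machine: 83.4 − 20·log₁₀(19.2/1.4) = 83.4 − 22.74 = 60.66 dB SPL.
Σ 10^(L/10) = 8.710e+07 → L_total = 10·log₁₀(8.710e+07) = 79.40 dB SPL.

79.4 dB SPL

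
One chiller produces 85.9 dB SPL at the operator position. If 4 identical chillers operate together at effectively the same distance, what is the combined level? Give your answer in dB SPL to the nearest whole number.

With 4 equal, uncorrelated contributions the intensity is 4× that of one unit, giving a rise of 10·log₁₀ 4.
L_total = 85.9 + 10·log₁₀(4) = 85.9 + 6.021 = 91.92 dB SPL.

92 dB SPL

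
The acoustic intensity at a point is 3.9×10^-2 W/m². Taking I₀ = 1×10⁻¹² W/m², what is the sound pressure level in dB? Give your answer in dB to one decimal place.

105.9 dB

I/I₀ = 3.9×10^-2/10⁻¹² = 3.9×10^10, and L = 10·log₁₀(I/I₀).
L = 10·(0.5911 + 10) = 105.91 dB.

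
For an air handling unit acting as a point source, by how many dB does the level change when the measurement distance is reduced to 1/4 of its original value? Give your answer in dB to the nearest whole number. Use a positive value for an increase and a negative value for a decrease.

With spherical spreading the level changes by −20·log₁₀(r₂/r₁).
ΔL = −20·log₁₀(0.25) = +12.04 dB.

+12 dB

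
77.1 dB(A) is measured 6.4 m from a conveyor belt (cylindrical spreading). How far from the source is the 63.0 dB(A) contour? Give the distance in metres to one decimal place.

164.5 m

The 14.1 dB drop corresponds to a distance ratio of 10^(14.1/10) for a line source.
r₂ = 6.4·10^((77.1−63.0)/10) = 6.4·10^(14.1/10) = 164.51 m.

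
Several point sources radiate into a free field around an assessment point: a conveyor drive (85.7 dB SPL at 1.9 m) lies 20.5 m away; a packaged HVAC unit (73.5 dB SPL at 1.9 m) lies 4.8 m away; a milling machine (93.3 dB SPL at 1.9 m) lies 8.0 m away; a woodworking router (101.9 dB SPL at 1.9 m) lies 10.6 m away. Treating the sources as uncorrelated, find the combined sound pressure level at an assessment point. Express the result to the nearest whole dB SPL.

88 dB SPL

Propagate each source to the receiver with L = L_ref − 20·log₁₀(r/r_ref), then add intensities.
conveyor drive: 85.7 − 20·log₁₀(20.5/1.9) = 85.7 − 20.66 = 65.04 dB SPL.
packaged HVAC unit: 73.5 − 20·log₁₀(4.8/1.9) = 73.5 − 8.05 = 65.45 dB SPL.
milling machine: 93.3 − 20·log₁₀(8.0/1.9) = 93.3 − 12.49 = 80.81 dB SPL.
woodworking router: 101.9 − 20·log₁₀(10.6/1.9) = 101.9 − 14.93 = 86.97 dB SPL.
Σ 10^(L/10) = 6.249e+08 → L_total = 10·log₁₀(6.249e+08) = 87.96 dB SPL.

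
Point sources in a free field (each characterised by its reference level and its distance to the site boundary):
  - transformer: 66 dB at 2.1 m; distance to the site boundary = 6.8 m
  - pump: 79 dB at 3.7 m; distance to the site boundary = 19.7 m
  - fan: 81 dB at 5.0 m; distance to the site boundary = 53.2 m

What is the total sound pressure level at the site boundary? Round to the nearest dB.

66 dB

First find each source's level at the receiver (point-source: −20·log₁₀(r/r_ref)), then combine on an intensity basis.
transformer: 66 − 20·log₁₀(6.8/2.1) = 66 − 10.21 = 55.79 dB.
pump: 79 − 20·log₁₀(19.7/3.7) = 79 − 14.53 = 64.47 dB.
fan: 81 − 20·log₁₀(53.2/5.0) = 81 − 20.54 = 60.46 dB.
Σ 10^(L/10) = 4.294e+06 → L_total = 10·log₁₀(4.294e+06) = 66.33 dB.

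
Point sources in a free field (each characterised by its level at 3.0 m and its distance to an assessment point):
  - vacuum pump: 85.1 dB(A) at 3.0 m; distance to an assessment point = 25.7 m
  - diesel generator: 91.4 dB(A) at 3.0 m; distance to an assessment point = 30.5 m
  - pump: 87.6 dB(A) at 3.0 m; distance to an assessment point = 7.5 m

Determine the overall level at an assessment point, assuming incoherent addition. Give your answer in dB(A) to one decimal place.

Propagate each source to the receiver with L = L_ref − 20·log₁₀(r/r_ref), then add intensities.
vacuum pump: 85.1 − 20·log₁₀(25.7/3.0) = 85.1 − 18.66 = 66.44 dB(A).
diesel generator: 91.4 − 20·log₁₀(30.5/3.0) = 91.4 − 20.14 = 71.26 dB(A).
pump: 87.6 − 20·log₁₀(7.5/3.0) = 87.6 − 7.96 = 79.64 dB(A).
Σ 10^(L/10) = 1.098e+08 → L_total = 10·log₁₀(1.098e+08) = 80.41 dB(A).

80.4 dB(A)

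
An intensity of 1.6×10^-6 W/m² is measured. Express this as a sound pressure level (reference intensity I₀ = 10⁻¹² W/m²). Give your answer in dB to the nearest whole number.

I/I₀ = 1.6×10^-6/10⁻¹² = 1.6×10^6, and L = 10·log₁₀(I/I₀).
L = 10·(0.2041 + 6) = 62.04 dB.

62 dB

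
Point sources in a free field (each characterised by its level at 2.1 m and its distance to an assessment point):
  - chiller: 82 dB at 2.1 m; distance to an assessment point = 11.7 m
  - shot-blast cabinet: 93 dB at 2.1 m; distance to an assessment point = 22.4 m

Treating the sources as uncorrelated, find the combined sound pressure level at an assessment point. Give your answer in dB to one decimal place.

73.5 dB

Propagate each source to the receiver with L = L_ref − 20·log₁₀(r/r_ref), then add intensities.
chiller: 82 − 20·log₁₀(11.7/2.1) = 82 − 14.92 = 67.08 dB.
shot-blast cabinet: 93 − 20·log₁₀(22.4/2.1) = 93 − 20.56 = 72.44 dB.
Σ 10^(L/10) = 2.264e+07 → L_total = 10·log₁₀(2.264e+07) = 73.55 dB.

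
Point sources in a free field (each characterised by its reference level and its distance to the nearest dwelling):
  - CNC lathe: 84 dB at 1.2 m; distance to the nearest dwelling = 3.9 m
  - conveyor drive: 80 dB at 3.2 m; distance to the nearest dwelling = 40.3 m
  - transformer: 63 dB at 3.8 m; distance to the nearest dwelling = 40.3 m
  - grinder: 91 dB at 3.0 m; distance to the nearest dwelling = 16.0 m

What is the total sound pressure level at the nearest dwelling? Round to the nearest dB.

78 dB

Propagate each source to the receiver with L = L_ref − 20·log₁₀(r/r_ref), then add intensities.
CNC lathe: 84 − 20·log₁₀(3.9/1.2) = 84 − 10.24 = 73.76 dB.
conveyor drive: 80 − 20·log₁₀(40.3/3.2) = 80 − 22.00 = 58.00 dB.
transformer: 63 − 20·log₁₀(40.3/3.8) = 63 − 20.51 = 42.49 dB.
grinder: 91 − 20·log₁₀(16.0/3.0) = 91 − 14.54 = 76.46 dB.
Σ 10^(L/10) = 6.869e+07 → L_total = 10·log₁₀(6.869e+07) = 78.37 dB.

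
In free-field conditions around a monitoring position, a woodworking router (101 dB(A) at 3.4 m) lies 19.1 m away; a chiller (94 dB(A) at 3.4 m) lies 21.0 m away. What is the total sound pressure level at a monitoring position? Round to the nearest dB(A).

87 dB(A)

First find each source's level at the receiver (point-source: −20·log₁₀(r/r_ref)), then combine on an intensity basis.
woodworking router: 101 − 20·log₁₀(19.1/3.4) = 101 − 14.99 = 86.01 dB(A).
chiller: 94 − 20·log₁₀(21.0/3.4) = 94 − 15.81 = 78.19 dB(A).
Σ 10^(L/10) = 4.648e+08 → L_total = 10·log₁₀(4.648e+08) = 86.67 dB(A).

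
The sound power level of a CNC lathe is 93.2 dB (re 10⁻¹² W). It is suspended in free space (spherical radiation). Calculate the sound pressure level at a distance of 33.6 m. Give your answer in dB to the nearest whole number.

L_p = L_w − 10·log₁₀(4π·r²) with r = 33.6 m.
4π·r² = 1.419e+04 m², 10·log₁₀ of that is 41.519 dB.
L_p = 93.2 − 41.519 = 51.68 dB.

52 dB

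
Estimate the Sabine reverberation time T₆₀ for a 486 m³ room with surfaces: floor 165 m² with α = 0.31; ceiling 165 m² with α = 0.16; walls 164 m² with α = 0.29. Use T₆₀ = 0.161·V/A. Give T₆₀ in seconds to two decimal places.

Summing Sᵢαᵢ: 165·0.31 + 165·0.16 + 164·0.29 = 125.11 m².
T₆₀ = 0.161·V/A = 0.161·486/125.11 = 0.625 s.

0.63 s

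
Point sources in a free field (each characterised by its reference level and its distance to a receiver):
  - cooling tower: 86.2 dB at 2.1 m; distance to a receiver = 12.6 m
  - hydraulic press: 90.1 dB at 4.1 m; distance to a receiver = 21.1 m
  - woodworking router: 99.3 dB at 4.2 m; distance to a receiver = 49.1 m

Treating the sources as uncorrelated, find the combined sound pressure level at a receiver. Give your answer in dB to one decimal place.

First find each source's level at the receiver (point-source: −20·log₁₀(r/r_ref)), then combine on an intensity basis.
cooling tower: 86.2 − 20·log₁₀(12.6/2.1) = 86.2 − 15.56 = 70.64 dB.
hydraulic press: 90.1 − 20·log₁₀(21.1/4.1) = 90.1 − 14.23 = 75.87 dB.
woodworking router: 99.3 − 20·log₁₀(49.1/4.2) = 99.3 − 21.36 = 77.94 dB.
Σ 10^(L/10) = 1.125e+08 → L_total = 10·log₁₀(1.125e+08) = 80.51 dB.

80.5 dB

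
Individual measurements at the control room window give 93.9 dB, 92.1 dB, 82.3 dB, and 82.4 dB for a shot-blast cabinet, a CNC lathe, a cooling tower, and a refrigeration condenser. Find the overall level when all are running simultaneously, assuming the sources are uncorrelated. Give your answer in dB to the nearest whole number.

For uncorrelated sources the intensities add, so convert each level to linear form, sum, and take 10·log₁₀ of the total.
Σ 10^(L/10) = 10^(93.9/10) + 10^(92.1/10) + 10^(82.3/10) + 10^(82.4/10) = 4.420e+09.
L_total = 10·log₁₀(4.420e+09) = 96.45 dB.

96 dB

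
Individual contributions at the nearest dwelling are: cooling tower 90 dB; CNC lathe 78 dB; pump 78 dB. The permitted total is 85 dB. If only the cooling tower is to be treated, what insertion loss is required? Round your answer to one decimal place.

Fixed contribution from the other sources: Σ 10^(L/10) = 10^(78/10) + 10^(78/10) = 1.262e+08 (81.01 dB).
To meet 85 dB overall, the treated cooling tower may contribute at most 10^(85/10) − 1.262e+08 = 1.900e+08, i.e. 82.79 dB.
So the cooling tower must be reduced from 90 to 82.79 dB: IL = 7.21 dB.

7.2 dB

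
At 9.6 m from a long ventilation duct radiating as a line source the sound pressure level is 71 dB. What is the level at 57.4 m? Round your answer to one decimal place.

63.2 dB

Cylindrical spreading from a line source gives a 10·log₁₀(r₂/r₁) drop.
L₂ = 71 − 10·log₁₀(57.4/9.6) = 71 − 7.766 = 63.23 dB.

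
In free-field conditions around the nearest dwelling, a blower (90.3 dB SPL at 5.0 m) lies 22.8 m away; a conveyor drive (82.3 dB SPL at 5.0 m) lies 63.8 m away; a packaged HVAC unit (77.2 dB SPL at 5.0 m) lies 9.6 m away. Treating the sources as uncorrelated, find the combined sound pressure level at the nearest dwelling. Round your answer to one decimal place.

Apply inverse-square spreading to bring every level to the receiver, then sum 10^(L/10).
blower: 90.3 − 20·log₁₀(22.8/5.0) = 90.3 − 13.18 = 77.12 dB SPL.
conveyor drive: 82.3 − 20·log₁₀(63.8/5.0) = 82.3 − 22.12 = 60.18 dB SPL.
packaged HVAC unit: 77.2 − 20·log₁₀(9.6/5.0) = 77.2 − 5.67 = 71.53 dB SPL.
Σ 10^(L/10) = 6.681e+07 → L_total = 10·log₁₀(6.681e+07) = 78.25 dB SPL.

78.2 dB SPL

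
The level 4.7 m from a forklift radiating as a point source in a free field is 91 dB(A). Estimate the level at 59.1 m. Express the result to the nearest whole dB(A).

69 dB(A)

For a point source, L₂ = L₁ − 20·log₁₀(r₂/r₁).
L₂ = 91 − 20·log₁₀(59.1/4.7) = 91 − 21.990 = 69.01 dB(A).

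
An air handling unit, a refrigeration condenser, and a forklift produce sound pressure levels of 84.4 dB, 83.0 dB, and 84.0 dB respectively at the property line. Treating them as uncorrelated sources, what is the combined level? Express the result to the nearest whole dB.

89 dB

Incoherent sources combine by intensity addition: L_total = 10·log₁₀(Σ 10^(L_i/10)).
Σ 10^(L/10) = 10^(84.4/10) + 10^(83.0/10) + 10^(84.0/10) = 7.261e+08.
L_total = 10·log₁₀(7.261e+08) = 88.61 dB.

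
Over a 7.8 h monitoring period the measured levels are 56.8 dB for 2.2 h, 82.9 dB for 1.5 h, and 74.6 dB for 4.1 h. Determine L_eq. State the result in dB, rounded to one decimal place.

Weight each interval's intensity by its duration and average over T = 7.8 h:
Σ tᵢ·10^(Lᵢ/10) = 2.2·10^(56.8/10) + 1.5·10^(82.9/10) + 4.1·10^(74.6/10) = 4.118e+08.
L_eq = 10·log₁₀(4.118e+08/7.8) = 77.23 dB.

77.2 dB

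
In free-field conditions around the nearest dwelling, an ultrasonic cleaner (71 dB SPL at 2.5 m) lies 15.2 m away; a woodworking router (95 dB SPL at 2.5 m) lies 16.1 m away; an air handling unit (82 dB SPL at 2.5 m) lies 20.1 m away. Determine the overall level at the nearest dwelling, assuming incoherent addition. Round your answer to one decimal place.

Apply inverse-square spreading to bring every level to the receiver, then sum 10^(L/10).
ultrasonic cleaner: 71 − 20·log₁₀(15.2/2.5) = 71 − 15.68 = 55.32 dB SPL.
woodworking router: 95 − 20·log₁₀(16.1/2.5) = 95 − 16.18 = 78.82 dB SPL.
air handling unit: 82 − 20·log₁₀(20.1/2.5) = 82 − 18.11 = 63.89 dB SPL.
Σ 10^(L/10) = 7.904e+07 → L_total = 10·log₁₀(7.904e+07) = 78.98 dB SPL.

79.0 dB SPL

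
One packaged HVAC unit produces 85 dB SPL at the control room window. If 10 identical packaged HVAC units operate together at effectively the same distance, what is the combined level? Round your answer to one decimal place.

L_total = L₁ + 10·log₁₀ N for N identical incoherent sources.
L_total = 85 + 10·log₁₀(10) = 85 + 10.000 = 95.00 dB SPL.

95.0 dB SPL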